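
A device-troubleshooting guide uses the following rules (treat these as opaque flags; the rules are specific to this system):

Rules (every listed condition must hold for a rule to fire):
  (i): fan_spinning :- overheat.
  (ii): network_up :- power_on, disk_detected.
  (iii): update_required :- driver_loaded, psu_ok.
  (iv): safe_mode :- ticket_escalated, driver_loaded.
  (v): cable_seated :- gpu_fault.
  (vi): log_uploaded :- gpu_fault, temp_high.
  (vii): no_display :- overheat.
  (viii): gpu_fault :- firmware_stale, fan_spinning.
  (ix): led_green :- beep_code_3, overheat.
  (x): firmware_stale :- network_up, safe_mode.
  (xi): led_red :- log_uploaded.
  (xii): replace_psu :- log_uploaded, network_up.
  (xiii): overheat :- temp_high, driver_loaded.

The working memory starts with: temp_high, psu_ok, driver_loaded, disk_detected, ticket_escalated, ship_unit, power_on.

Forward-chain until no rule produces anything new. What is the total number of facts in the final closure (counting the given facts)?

Round 1 fires (ii), (iii), (iv), (xiii), giving network_up, update_required, safe_mode, overheat.
Round 2 fires (i), (vii), (x), giving fan_spinning, no_display, firmware_stale.
Round 3 fires (viii), giving gpu_fault.
Round 4 fires (v), (vi), giving cable_seated, log_uploaded.
Round 5 fires (xi), (xii), giving led_red, replace_psu.
Closure: {cable_seated, disk_detected, driver_loaded, fan_spinning, firmware_stale, gpu_fault, led_red, log_uploaded, network_up, no_display, overheat, power_on, psu_ok, replace_psu, safe_mode, ship_unit, temp_high, ticket_escalated, update_required} — 19 facts.

19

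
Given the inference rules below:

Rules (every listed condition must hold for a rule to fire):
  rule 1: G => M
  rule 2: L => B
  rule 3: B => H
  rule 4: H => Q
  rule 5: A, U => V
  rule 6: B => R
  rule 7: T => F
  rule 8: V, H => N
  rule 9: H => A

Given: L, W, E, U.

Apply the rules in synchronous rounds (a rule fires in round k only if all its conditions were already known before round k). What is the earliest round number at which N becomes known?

5

[1] rule 2 [L => B]. ⇒ new: B.
[2] rule 3 [B => H]; rule 6 [B => R]. ⇒ new: H, R.
[3] rule 4 [H => Q]; rule 9 [H => A]. ⇒ new: Q, A.
[4] rule 5 [A, U => V]. ⇒ new: V.
[5] rule 8 [V, H => N]. ⇒ new: N.
N first appears in round 5.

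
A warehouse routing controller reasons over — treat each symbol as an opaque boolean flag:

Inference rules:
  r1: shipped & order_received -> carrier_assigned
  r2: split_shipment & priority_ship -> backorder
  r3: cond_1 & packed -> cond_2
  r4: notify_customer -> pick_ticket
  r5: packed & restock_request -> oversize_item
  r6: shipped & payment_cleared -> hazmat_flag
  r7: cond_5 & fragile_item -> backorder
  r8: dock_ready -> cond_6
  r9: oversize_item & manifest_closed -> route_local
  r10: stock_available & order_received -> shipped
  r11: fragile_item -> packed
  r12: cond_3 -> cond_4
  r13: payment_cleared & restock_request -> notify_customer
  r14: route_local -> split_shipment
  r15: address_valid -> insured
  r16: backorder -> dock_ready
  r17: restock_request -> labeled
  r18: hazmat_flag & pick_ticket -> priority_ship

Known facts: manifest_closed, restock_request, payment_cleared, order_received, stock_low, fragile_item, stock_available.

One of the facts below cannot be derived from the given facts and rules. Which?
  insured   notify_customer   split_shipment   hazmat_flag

insured

Round 1: r10 [stock_available & order_received -> shipped]; r11 [fragile_item -> packed]; r13 [payment_cleared & restock_request -> notify_customer]; r17 [restock_request -> labeled]. New: shipped, packed, notify_customer, labeled.
Round 2: r1 [shipped & order_received -> carrier_assigned]; r4 [notify_customer -> pick_ticket]; r5 [packed & restock_request -> oversize_item]; r6 [shipped & payment_cleared -> hazmat_flag]. New: carrier_assigned, pick_ticket, oversize_item, hazmat_flag.
Round 3: r9 [oversize_item & manifest_closed -> route_local]; r18 [hazmat_flag & pick_ticket -> priority_ship]. New: route_local, priority_ship.
Round 4: r14 [route_local -> split_shipment]. New: split_shipment.
Round 5: r2 [split_shipment & priority_ship -> backorder]. New: backorder.
Round 6: r16 [backorder -> dock_ready]. New: dock_ready.
Round 7: r8 [dock_ready -> cond_6]. New: cond_6.
Derived: hazmat_flag (round 2), notify_customer (round 1), split_shipment (round 4). insured never appears in any round.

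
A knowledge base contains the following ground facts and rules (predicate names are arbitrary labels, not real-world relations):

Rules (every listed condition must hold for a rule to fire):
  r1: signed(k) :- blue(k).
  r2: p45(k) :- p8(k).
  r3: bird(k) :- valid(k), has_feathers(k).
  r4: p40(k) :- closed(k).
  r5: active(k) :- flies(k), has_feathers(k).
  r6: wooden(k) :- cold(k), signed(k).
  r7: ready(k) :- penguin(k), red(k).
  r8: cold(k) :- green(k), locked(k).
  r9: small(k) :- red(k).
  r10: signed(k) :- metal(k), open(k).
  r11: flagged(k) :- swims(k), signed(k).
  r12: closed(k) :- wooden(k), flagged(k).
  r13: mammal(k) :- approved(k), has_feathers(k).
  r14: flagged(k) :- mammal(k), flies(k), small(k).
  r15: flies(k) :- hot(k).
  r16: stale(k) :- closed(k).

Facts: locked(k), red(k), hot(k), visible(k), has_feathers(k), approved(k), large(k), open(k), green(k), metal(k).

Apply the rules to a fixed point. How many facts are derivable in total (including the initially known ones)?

21

[1] r8 [cold(k) :- green(k), locked(k).]; r9 [small(k) :- red(k).]; r10 [signed(k) :- metal(k), open(k).]; r13 [mammal(k) :- approved(k), has_feathers(k).]; r15 [flies(k) :- hot(k).]. ⇒ new: cold(k), small(k), signed(k), mammal(k), flies(k).
[2] r5 [active(k) :- flies(k), has_feathers(k).]; r6 [wooden(k) :- cold(k), signed(k).]; r14 [flagged(k) :- mammal(k), flies(k), small(k).]. ⇒ new: active(k), wooden(k), flagged(k).
[3] r12 [closed(k) :- wooden(k), flagged(k).]. ⇒ new: closed(k).
[4] r4 [p40(k) :- closed(k).]; r16 [stale(k) :- closed(k).]. ⇒ new: p40(k), stale(k).
Closure: {active(k), approved(k), closed(k), cold(k), flagged(k), flies(k), green(k), has_feathers(k), hot(k), large(k), locked(k), mammal(k), metal(k), open(k), p40(k), red(k), signed(k), small(k), stale(k), visible(k), wooden(k)} — 21 facts.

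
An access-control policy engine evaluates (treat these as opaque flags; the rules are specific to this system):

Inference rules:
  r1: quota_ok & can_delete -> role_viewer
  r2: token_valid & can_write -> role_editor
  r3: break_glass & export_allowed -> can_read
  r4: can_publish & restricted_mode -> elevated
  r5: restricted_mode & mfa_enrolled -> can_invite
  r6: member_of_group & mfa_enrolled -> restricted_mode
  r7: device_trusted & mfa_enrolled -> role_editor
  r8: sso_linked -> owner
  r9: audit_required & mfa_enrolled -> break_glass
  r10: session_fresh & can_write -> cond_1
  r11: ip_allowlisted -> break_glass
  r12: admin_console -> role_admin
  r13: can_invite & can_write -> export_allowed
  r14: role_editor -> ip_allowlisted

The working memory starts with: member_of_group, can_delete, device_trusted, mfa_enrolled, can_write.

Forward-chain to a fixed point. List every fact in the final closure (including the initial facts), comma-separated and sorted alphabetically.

break_glass, can_delete, can_invite, can_read, can_write, device_trusted, export_allowed, ip_allowlisted, member_of_group, mfa_enrolled, restricted_mode, role_editor

Round 1 — r6, r7, derive restricted_mode, role_editor.
Round 2 — r5, r14, derive can_invite, ip_allowlisted.
Round 3 — r11, r13, derive break_glass, export_allowed.
Round 4 — r3, derive can_read.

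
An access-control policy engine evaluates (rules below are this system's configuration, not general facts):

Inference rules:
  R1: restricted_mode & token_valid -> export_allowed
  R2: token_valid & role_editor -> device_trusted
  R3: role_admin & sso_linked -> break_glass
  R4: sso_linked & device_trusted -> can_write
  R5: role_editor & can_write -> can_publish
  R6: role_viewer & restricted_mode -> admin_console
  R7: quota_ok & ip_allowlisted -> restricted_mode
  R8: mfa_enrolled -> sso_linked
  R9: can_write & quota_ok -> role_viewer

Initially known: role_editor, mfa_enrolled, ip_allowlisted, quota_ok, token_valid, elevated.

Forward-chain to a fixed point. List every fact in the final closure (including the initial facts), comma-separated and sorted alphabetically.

admin_console, can_publish, can_write, device_trusted, elevated, export_allowed, ip_allowlisted, mfa_enrolled, quota_ok, restricted_mode, role_editor, role_viewer, sso_linked, token_valid

Round 1: R2 [token_valid & role_editor -> device_trusted]; R7 [quota_ok & ip_allowlisted -> restricted_mode]; R8 [mfa_enrolled -> sso_linked]. New: device_trusted, restricted_mode, sso_linked.
Round 2: R1 [restricted_mode & token_valid -> export_allowed]; R4 [sso_linked & device_trusted -> can_write]. New: export_allowed, can_write.
Round 3: R5 [role_editor & can_write -> can_publish]; R9 [can_write & quota_ok -> role_viewer]. New: can_publish, role_viewer.
Round 4: R6 [role_viewer & restricted_mode -> admin_console]. New: admin_console.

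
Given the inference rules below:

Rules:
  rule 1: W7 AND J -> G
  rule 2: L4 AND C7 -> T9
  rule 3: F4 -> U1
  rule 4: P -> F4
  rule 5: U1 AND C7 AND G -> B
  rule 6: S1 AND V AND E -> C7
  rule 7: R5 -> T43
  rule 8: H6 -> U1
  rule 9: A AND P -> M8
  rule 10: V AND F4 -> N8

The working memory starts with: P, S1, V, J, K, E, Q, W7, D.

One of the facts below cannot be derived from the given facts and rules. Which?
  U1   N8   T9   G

T9

Round 1 — rule 1, rule 4, rule 6, derive G, F4, C7.
Round 2 — rule 3, rule 10, derive U1, N8.
Round 3 — rule 5, derive B.
Derived: N8 (round 2), U1 (round 2), G (round 1). T9 never appears in any round.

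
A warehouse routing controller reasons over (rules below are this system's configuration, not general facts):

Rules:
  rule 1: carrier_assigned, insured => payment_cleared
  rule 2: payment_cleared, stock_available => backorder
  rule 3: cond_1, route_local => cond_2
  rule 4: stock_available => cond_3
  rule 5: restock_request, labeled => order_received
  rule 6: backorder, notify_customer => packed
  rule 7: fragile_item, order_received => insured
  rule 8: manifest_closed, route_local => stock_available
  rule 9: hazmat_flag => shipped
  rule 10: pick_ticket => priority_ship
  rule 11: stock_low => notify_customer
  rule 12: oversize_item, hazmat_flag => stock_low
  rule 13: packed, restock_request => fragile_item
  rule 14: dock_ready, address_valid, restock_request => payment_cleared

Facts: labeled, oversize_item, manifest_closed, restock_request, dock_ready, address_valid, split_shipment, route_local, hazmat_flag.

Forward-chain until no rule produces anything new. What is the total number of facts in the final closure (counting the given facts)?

20

Round 1: rule 5 [restock_request, labeled => order_received]; rule 8 [manifest_closed, route_local => stock_available]; rule 9 [hazmat_flag => shipped]; rule 12 [oversize_item, hazmat_flag => stock_low]; rule 14 [dock_ready, address_valid, restock_request => payment_cleared]. Adds order_received, stock_available, shipped, stock_low, payment_cleared.
Round 2: rule 2 [payment_cleared, stock_available => backorder]; rule 4 [stock_available => cond_3]; rule 11 [stock_low => notify_customer]. Adds backorder, cond_3, notify_customer.
Round 3: rule 6 [backorder, notify_customer => packed]. Adds packed.
Round 4: rule 13 [packed, restock_request => fragile_item]. Adds fragile_item.
Round 5: rule 7 [fragile_item, order_received => insured]. Adds insured.
Closure: {address_valid, backorder, cond_3, dock_ready, fragile_item, hazmat_flag, insured, labeled, manifest_closed, notify_customer, order_received, oversize_item, packed, payment_cleared, restock_request, route_local, shipped, split_shipment, stock_available, stock_low} — 20 facts.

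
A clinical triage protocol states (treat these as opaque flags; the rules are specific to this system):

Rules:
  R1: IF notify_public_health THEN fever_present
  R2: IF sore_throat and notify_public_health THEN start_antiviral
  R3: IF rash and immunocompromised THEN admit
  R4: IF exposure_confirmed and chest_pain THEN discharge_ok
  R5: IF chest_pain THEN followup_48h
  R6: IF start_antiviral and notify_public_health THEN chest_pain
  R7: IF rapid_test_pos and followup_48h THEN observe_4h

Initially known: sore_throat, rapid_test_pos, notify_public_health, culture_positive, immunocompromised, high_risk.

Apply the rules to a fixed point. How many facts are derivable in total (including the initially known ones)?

11

Round 1 — R1, R2, derive fever_present, start_antiviral.
Round 2 — R6, derive chest_pain.
Round 3 — R5, derive followup_48h.
Round 4 — R7, derive observe_4h.
Closure: {chest_pain, culture_positive, fever_present, followup_48h, high_risk, immunocompromised, notify_public_health, observe_4h, rapid_test_pos, sore_throat, start_antiviral} — 11 facts.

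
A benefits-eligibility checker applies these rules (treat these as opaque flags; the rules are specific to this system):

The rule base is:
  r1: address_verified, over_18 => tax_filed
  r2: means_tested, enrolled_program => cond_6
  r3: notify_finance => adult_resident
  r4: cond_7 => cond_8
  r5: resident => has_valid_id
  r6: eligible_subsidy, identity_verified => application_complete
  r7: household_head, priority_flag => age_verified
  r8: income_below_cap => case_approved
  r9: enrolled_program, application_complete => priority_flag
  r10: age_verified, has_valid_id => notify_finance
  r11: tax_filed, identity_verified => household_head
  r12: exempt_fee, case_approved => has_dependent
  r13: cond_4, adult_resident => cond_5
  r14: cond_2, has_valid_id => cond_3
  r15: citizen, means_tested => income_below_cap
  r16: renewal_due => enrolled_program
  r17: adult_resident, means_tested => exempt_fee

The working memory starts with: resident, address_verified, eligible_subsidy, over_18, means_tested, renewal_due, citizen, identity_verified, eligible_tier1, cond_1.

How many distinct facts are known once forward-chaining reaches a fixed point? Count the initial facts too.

Round 1: r1 [address_verified, over_18 => tax_filed]; r5 [resident => has_valid_id]; r6 [eligible_subsidy, identity_verified => application_complete]; r15 [citizen, means_tested => income_below_cap]; r16 [renewal_due => enrolled_program]. Adds tax_filed, has_valid_id, application_complete, income_below_cap, enrolled_program.
Round 2: r2 [means_tested, enrolled_program => cond_6]; r8 [income_below_cap => case_approved]; r9 [enrolled_program, application_complete => priority_flag]; r11 [tax_filed, identity_verified => household_head]. Adds cond_6, case_approved, priority_flag, household_head.
Round 3: r7 [household_head, priority_flag => age_verified]. Adds age_verified.
Round 4: r10 [age_verified, has_valid_id => notify_finance]. Adds notify_finance.
Round 5: r3 [notify_finance => adult_resident]. Adds adult_resident.
Round 6: r17 [adult_resident, means_tested => exempt_fee]. Adds exempt_fee.
Round 7: r12 [exempt_fee, case_approved => has_dependent]. Adds has_dependent.
Closure: {address_verified, adult_resident, age_verified, application_complete, case_approved, citizen, cond_1, cond_6, eligible_subsidy, eligible_tier1, enrolled_program, exempt_fee, has_dependent, has_valid_id, household_head, identity_verified, income_below_cap, means_tested, notify_finance, over_18, priority_flag, renewal_due, resident, tax_filed} — 24 facts.

24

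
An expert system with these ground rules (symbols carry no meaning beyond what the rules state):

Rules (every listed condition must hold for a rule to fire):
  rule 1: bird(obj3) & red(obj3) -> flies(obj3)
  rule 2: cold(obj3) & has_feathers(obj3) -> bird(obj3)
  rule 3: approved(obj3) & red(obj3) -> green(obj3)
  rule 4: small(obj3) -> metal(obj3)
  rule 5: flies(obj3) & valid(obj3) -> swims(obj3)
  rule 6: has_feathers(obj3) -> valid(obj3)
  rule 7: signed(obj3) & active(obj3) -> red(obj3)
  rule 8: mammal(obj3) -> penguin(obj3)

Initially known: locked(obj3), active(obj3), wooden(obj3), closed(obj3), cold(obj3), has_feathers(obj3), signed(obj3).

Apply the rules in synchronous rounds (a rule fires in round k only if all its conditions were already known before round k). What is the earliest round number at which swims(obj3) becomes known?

Round 1 fires rule 2, rule 6, rule 7, giving bird(obj3), valid(obj3), red(obj3).
Round 2 fires rule 1, giving flies(obj3).
Round 3 fires rule 5, giving swims(obj3).
swims(obj3) first appears in round 3.

3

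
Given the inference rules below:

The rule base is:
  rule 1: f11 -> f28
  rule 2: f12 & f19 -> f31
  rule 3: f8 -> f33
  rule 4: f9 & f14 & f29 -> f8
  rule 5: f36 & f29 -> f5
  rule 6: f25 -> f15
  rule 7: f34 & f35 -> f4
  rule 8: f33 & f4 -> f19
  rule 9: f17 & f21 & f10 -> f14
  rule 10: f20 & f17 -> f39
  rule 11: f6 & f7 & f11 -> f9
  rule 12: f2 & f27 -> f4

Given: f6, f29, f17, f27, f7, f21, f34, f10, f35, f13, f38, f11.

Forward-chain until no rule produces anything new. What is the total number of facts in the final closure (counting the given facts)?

Round 1: rule 1 [f11 -> f28]; rule 7 [f34 & f35 -> f4]; rule 9 [f17 & f21 & f10 -> f14]; rule 11 [f6 & f7 & f11 -> f9]. New: f28, f4, f14, f9.
Round 2: rule 4 [f9 & f14 & f29 -> f8]. New: f8.
Round 3: rule 3 [f8 -> f33]. New: f33.
Round 4: rule 8 [f33 & f4 -> f19]. New: f19.
Closure: {f10, f11, f13, f14, f17, f19, f21, f27, f28, f29, f33, f34, f35, f38, f4, f6, f7, f8, f9} — 19 facts.

19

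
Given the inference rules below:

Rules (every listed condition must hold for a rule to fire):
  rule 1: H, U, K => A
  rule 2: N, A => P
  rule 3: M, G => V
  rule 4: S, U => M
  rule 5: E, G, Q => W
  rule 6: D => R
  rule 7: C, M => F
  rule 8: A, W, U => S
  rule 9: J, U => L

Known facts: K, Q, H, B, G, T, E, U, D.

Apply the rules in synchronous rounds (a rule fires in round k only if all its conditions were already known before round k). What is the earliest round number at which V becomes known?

4

Round 1 — rule 1, rule 5, rule 6, derive A, W, R.
Round 2 — rule 8, derive S.
Round 3 — rule 4, derive M.
Round 4 — rule 3, derive V.
V first appears in round 4.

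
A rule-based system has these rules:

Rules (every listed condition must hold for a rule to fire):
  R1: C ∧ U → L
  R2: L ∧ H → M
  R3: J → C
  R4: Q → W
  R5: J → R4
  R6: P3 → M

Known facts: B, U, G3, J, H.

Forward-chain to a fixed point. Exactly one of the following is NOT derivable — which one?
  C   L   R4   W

Round 1: R3 [J → C]; R5 [J → R4]. New: C, R4.
Round 2: R1 [C ∧ U → L]. New: L.
Round 3: R2 [L ∧ H → M]. New: M.
Derived: C (round 1), R4 (round 1), L (round 2). W never appears in any round.

W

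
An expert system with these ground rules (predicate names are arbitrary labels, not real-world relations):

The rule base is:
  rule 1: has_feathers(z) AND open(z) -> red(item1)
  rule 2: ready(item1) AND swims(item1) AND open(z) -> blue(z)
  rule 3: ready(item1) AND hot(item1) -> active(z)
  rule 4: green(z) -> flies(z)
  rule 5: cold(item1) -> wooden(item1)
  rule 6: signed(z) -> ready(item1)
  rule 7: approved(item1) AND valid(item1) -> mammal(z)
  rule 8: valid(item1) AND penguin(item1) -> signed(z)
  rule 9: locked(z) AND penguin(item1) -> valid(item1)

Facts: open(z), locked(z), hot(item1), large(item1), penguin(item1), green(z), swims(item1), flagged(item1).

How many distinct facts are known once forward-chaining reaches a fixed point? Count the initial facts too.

14

Round 1 fires rule 4, rule 9, giving flies(z), valid(item1).
Round 2 fires rule 8, giving signed(z).
Round 3 fires rule 6, giving ready(item1).
Round 4 fires rule 2, rule 3, giving blue(z), active(z).
Closure: {active(z), blue(z), flagged(item1), flies(z), green(z), hot(item1), large(item1), locked(z), open(z), penguin(item1), ready(item1), signed(z), swims(item1), valid(item1)} — 14 facts.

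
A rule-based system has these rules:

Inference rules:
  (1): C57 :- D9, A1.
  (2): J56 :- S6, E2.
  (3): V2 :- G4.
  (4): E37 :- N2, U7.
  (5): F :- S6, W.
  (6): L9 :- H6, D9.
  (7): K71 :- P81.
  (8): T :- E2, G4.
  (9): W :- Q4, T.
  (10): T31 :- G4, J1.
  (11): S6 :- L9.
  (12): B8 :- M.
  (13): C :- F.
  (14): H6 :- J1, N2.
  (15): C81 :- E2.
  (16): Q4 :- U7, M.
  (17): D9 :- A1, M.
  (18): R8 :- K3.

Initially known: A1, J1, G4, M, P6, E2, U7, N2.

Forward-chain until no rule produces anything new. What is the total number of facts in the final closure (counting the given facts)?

Round 1 — (3), (4), (8), (10), (12), (14), (15), (16), (17), derive V2, E37, T, T31, B8, H6, C81, Q4, D9.
Round 2 — (1), (6), (9), derive C57, L9, W.
Round 3 — (11), derive S6.
Round 4 — (2), (5), derive J56, F.
Round 5 — (13), derive C.
Closure: {A1, B8, C, C57, C81, D9, E2, E37, F, G4, H6, J1, J56, L9, M, N2, P6, Q4, S6, T, T31, U7, V2, W} — 24 facts.

24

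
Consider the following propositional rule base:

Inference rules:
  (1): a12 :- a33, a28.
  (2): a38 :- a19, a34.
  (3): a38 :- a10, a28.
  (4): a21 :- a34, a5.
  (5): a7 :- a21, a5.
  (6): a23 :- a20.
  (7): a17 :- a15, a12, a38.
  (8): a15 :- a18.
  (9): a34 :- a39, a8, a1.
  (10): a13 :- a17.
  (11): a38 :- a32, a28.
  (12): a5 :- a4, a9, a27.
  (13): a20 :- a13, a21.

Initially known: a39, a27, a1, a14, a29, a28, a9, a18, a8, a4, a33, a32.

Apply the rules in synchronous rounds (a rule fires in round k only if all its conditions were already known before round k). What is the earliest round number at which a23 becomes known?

5

Round 1 — (1), (8), (9), (11), (12), derive a12, a15, a34, a38, a5.
Round 2 — (4), (7), derive a21, a17.
Round 3 — (5), (10), derive a7, a13.
Round 4 — (13), derive a20.
Round 5 — (6), derive a23.
a23 first appears in round 5.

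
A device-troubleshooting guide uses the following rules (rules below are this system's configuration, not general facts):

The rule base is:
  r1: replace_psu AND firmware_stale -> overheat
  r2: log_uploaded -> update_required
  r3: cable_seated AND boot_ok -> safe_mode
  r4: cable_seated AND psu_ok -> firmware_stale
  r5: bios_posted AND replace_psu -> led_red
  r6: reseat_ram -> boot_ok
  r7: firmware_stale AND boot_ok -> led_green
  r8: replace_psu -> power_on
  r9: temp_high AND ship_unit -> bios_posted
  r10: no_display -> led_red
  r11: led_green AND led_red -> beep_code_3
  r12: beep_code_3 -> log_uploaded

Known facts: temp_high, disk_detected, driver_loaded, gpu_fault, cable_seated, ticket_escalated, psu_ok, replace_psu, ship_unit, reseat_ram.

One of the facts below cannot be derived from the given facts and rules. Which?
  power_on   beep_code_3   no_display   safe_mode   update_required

no_display

Round 1 fires r4, r6, r8, r9, giving firmware_stale, boot_ok, power_on, bios_posted.
Round 2 fires r1, r3, r5, r7, giving overheat, safe_mode, led_red, led_green.
Round 3 fires r11, giving beep_code_3.
Round 4 fires r12, giving log_uploaded.
Round 5 fires r2, giving update_required.
Derived: power_on (round 1), update_required (round 5), safe_mode (round 2), beep_code_3 (round 3). no_display never appears in any round.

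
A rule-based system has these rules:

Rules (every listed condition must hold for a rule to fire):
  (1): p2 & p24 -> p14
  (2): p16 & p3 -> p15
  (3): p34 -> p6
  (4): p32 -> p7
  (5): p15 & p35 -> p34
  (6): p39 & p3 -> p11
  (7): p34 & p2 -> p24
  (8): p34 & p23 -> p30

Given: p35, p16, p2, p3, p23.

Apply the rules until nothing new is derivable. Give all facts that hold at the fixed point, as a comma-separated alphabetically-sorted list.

p14, p15, p16, p2, p23, p24, p3, p30, p34, p35, p6

[1] (2) [p16 & p3 -> p15]. ⇒ new: p15.
[2] (5) [p15 & p35 -> p34]. ⇒ new: p34.
[3] (3) [p34 -> p6]; (7) [p34 & p2 -> p24]; (8) [p34 & p23 -> p30]. ⇒ new: p6, p24, p30.
[4] (1) [p2 & p24 -> p14]. ⇒ new: p14.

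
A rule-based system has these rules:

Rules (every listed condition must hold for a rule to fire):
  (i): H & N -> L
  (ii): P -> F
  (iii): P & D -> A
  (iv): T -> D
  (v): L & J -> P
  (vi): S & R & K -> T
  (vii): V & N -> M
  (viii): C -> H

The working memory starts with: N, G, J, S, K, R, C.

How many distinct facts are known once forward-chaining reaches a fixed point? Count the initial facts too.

[1] (vi) [S & R & K -> T]; (viii) [C -> H]. ⇒ new: T, H.
[2] (i) [H & N -> L]; (iv) [T -> D]. ⇒ new: L, D.
[3] (v) [L & J -> P]. ⇒ new: P.
[4] (ii) [P -> F]; (iii) [P & D -> A]. ⇒ new: F, A.
Closure: {A, C, D, F, G, H, J, K, L, N, P, R, S, T} — 14 facts.

14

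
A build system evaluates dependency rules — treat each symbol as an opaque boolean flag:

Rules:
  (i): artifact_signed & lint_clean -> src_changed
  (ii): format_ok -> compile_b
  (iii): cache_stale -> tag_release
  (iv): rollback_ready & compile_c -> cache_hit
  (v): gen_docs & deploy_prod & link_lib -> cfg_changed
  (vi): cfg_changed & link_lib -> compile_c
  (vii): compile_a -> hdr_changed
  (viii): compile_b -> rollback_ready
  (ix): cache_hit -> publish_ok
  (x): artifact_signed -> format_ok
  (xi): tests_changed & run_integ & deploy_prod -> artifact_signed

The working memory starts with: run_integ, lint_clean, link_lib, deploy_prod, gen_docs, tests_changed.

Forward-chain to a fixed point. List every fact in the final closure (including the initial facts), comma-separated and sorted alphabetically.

Round 1 — (v), (xi), derive cfg_changed, artifact_signed.
Round 2 — (i), (vi), (x), derive src_changed, compile_c, format_ok.
Round 3 — (ii), derive compile_b.
Round 4 — (viii), derive rollback_ready.
Round 5 — (iv), derive cache_hit.
Round 6 — (ix), derive publish_ok.

artifact_signed, cache_hit, cfg_changed, compile_b, compile_c, deploy_prod, format_ok, gen_docs, link_lib, lint_clean, publish_ok, rollback_ready, run_integ, src_changed, tests_changed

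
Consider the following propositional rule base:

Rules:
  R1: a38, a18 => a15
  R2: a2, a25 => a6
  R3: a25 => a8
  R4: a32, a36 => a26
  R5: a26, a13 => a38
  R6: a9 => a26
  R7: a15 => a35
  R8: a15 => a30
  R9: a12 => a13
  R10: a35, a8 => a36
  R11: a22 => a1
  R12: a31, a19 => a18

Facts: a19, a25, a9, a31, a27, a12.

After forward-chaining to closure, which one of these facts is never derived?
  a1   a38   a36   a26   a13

a1

Round 1: R3 [a25 => a8]; R6 [a9 => a26]; R9 [a12 => a13]; R12 [a31, a19 => a18]. Adds a8, a26, a13, a18.
Round 2: R5 [a26, a13 => a38]. Adds a38.
Round 3: R1 [a38, a18 => a15]. Adds a15.
Round 4: R7 [a15 => a35]; R8 [a15 => a30]. Adds a35, a30.
Round 5: R10 [a35, a8 => a36]. Adds a36.
Derived: a13 (round 1), a38 (round 2), a36 (round 5), a26 (round 1). a1 never appears in any round.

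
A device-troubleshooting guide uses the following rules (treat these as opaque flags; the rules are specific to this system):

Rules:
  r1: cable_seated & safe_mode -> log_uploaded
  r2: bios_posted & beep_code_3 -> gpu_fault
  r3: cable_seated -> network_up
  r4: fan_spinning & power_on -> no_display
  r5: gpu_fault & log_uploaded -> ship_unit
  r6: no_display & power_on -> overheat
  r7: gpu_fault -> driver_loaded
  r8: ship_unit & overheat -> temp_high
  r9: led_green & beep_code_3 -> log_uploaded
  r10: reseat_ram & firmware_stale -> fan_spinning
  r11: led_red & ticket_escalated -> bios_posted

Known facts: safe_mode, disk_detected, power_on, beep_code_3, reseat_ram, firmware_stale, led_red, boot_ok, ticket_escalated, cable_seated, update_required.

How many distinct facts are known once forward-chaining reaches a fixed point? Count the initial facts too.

Round 1: r1 [cable_seated & safe_mode -> log_uploaded]; r3 [cable_seated -> network_up]; r10 [reseat_ram & firmware_stale -> fan_spinning]; r11 [led_red & ticket_escalated -> bios_posted]. Adds log_uploaded, network_up, fan_spinning, bios_posted.
Round 2: r2 [bios_posted & beep_code_3 -> gpu_fault]; r4 [fan_spinning & power_on -> no_display]. Adds gpu_fault, no_display.
Round 3: r5 [gpu_fault & log_uploaded -> ship_unit]; r6 [no_display & power_on -> overheat]; r7 [gpu_fault -> driver_loaded]. Adds ship_unit, overheat, driver_loaded.
Round 4: r8 [ship_unit & overheat -> temp_high]. Adds temp_high.
Closure: {beep_code_3, bios_posted, boot_ok, cable_seated, disk_detected, driver_loaded, fan_spinning, firmware_stale, gpu_fault, led_red, log_uploaded, network_up, no_display, overheat, power_on, reseat_ram, safe_mode, ship_unit, temp_high, ticket_escalated, update_required} — 21 facts.

21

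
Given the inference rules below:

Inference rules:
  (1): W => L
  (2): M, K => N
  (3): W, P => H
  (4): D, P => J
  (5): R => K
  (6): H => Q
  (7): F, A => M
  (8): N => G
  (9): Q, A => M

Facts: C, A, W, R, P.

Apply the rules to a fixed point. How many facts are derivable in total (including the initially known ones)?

12

Round 1: (1) [W => L]; (3) [W, P => H]; (5) [R => K]. New: L, H, K.
Round 2: (6) [H => Q]. New: Q.
Round 3: (9) [Q, A => M]. New: M.
Round 4: (2) [M, K => N]. New: N.
Round 5: (8) [N => G]. New: G.
Closure: {A, C, G, H, K, L, M, N, P, Q, R, W} — 12 facts.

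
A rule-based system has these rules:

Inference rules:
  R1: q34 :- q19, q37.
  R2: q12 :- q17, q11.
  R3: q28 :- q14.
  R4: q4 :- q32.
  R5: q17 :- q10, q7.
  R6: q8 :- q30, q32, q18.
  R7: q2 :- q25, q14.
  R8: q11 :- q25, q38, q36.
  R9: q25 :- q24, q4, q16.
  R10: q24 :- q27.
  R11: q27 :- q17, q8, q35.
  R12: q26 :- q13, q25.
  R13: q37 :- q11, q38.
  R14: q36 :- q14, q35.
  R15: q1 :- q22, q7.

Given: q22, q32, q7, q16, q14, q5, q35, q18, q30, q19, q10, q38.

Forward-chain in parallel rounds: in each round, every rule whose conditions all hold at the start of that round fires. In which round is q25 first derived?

Round 1 — R3, R4, R5, R6, R14, R15, derive q28, q4, q17, q8, q36, q1.
Round 2 — R11, derive q27.
Round 3 — R10, derive q24.
Round 4 — R9, derive q25.
q25 first appears in round 4.

4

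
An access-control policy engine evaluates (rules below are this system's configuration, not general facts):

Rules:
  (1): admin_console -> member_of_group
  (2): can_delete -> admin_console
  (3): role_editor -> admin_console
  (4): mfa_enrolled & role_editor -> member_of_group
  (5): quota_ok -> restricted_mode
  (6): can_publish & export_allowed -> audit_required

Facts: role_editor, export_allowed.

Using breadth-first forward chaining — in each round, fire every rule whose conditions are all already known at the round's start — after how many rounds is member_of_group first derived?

Round 1 — (3), derive admin_console.
Round 2 — (1), derive member_of_group.
member_of_group first appears in round 2.

2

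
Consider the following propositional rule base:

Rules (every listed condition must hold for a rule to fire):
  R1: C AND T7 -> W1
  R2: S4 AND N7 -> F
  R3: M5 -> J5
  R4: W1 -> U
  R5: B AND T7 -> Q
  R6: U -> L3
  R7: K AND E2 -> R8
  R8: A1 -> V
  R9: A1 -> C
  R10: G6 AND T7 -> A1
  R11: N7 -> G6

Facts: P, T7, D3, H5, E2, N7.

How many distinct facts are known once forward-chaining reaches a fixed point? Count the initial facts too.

13

[1] R11 [N7 -> G6]. ⇒ new: G6.
[2] R10 [G6 AND T7 -> A1]. ⇒ new: A1.
[3] R8 [A1 -> V]; R9 [A1 -> C]. ⇒ new: V, C.
[4] R1 [C AND T7 -> W1]. ⇒ new: W1.
[5] R4 [W1 -> U]. ⇒ new: U.
[6] R6 [U -> L3]. ⇒ new: L3.
Closure: {A1, C, D3, E2, G6, H5, L3, N7, P, T7, U, V, W1} — 13 facts.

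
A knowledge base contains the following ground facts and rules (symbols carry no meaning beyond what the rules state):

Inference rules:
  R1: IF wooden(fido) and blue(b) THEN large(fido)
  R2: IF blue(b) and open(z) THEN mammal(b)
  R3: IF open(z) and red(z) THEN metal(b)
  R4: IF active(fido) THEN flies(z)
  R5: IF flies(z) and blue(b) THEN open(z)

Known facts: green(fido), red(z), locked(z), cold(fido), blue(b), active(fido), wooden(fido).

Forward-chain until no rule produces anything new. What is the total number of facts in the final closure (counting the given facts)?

[1] R1 [IF wooden(fido) and blue(b) THEN large(fido)]; R4 [IF active(fido) THEN flies(z)]. ⇒ new: large(fido), flies(z).
[2] R5 [IF flies(z) and blue(b) THEN open(z)]. ⇒ new: open(z).
[3] R2 [IF blue(b) and open(z) THEN mammal(b)]; R3 [IF open(z) and red(z) THEN metal(b)]. ⇒ new: mammal(b), metal(b).
Closure: {active(fido), blue(b), cold(fido), flies(z), green(fido), large(fido), locked(z), mammal(b), metal(b), open(z), red(z), wooden(fido)} — 12 facts.

12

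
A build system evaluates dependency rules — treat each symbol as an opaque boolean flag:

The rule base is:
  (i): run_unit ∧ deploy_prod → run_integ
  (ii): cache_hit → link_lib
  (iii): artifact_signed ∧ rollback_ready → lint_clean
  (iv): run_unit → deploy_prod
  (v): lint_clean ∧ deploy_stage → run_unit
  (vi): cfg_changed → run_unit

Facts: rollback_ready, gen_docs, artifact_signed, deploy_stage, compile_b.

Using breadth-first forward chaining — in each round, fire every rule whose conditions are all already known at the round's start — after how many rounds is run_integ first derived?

4

Round 1 — (iii), derive lint_clean.
Round 2 — (v), derive run_unit.
Round 3 — (iv), derive deploy_prod.
Round 4 — (i), derive run_integ.
run_integ first appears in round 4.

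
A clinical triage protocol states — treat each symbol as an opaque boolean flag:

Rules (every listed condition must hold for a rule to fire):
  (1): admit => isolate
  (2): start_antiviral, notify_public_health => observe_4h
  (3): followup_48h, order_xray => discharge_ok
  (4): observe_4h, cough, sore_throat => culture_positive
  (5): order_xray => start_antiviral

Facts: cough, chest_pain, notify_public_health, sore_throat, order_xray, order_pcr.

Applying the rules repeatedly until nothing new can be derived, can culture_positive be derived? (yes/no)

yes

Round 1 fires (5), giving start_antiviral.
Round 2 fires (2), giving observe_4h.
Round 3 fires (4), giving culture_positive.
culture_positive appears in round 3, so it is derivable.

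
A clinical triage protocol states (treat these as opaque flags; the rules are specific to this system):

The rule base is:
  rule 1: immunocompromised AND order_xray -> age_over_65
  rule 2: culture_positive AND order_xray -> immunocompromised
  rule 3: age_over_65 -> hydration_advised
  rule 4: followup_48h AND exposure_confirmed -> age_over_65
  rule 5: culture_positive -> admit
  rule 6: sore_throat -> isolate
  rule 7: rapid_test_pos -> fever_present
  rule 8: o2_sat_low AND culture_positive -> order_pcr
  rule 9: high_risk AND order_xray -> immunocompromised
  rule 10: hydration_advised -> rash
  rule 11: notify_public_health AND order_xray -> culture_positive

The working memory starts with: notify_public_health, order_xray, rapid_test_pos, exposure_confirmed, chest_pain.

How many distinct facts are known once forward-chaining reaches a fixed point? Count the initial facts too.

Round 1 — rule 7, rule 11, derive fever_present, culture_positive.
Round 2 — rule 2, rule 5, derive immunocompromised, admit.
Round 3 — rule 1, derive age_over_65.
Round 4 — rule 3, derive hydration_advised.
Round 5 — rule 10, derive rash.
Closure: {admit, age_over_65, chest_pain, culture_positive, exposure_confirmed, fever_present, hydration_advised, immunocompromised, notify_public_health, order_xray, rapid_test_pos, rash} — 12 facts.

12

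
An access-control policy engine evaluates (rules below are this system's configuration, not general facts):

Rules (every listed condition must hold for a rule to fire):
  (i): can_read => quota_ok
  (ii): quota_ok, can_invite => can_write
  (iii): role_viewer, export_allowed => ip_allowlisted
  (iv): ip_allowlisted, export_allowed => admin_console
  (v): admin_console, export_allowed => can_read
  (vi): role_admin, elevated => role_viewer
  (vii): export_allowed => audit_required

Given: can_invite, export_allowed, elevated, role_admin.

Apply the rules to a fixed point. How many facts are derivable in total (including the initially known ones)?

Round 1 — (vi), (vii), derive role_viewer, audit_required.
Round 2 — (iii), derive ip_allowlisted.
Round 3 — (iv), derive admin_console.
Round 4 — (v), derive can_read.
Round 5 — (i), derive quota_ok.
Round 6 — (ii), derive can_write.
Closure: {admin_console, audit_required, can_invite, can_read, can_write, elevated, export_allowed, ip_allowlisted, quota_ok, role_admin, role_viewer} — 11 facts.

11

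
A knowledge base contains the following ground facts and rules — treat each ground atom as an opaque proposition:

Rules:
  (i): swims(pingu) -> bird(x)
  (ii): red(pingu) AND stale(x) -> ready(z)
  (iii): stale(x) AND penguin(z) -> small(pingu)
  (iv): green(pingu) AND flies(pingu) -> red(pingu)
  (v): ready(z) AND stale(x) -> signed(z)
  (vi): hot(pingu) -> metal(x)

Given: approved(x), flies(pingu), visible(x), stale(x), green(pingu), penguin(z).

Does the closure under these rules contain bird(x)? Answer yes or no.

no

Round 1: (iii) [stale(x) AND penguin(z) -> small(pingu)]; (iv) [green(pingu) AND flies(pingu) -> red(pingu)]. Adds small(pingu), red(pingu).
Round 2: (ii) [red(pingu) AND stale(x) -> ready(z)]. Adds ready(z).
Round 3: (v) [ready(z) AND stale(x) -> signed(z)]. Adds signed(z).
Fixed point reached. bird(x) is concluded only by (i); (i) needs swims(pingu) (never derived).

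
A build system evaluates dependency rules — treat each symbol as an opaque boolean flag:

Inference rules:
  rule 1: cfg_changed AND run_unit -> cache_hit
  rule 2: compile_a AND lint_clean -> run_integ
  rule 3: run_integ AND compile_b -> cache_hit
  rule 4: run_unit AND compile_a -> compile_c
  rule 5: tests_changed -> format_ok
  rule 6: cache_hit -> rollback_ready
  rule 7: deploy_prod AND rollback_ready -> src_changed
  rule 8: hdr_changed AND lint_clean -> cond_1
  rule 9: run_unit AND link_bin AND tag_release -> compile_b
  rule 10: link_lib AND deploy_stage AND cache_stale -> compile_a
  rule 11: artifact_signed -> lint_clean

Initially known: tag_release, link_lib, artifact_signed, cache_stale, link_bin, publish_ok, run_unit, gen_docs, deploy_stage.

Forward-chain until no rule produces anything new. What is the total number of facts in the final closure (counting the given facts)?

Round 1 fires rule 9, rule 10, rule 11, giving compile_b, compile_a, lint_clean.
Round 2 fires rule 2, rule 4, giving run_integ, compile_c.
Round 3 fires rule 3, giving cache_hit.
Round 4 fires rule 6, giving rollback_ready.
Closure: {artifact_signed, cache_hit, cache_stale, compile_a, compile_b, compile_c, deploy_stage, gen_docs, link_bin, link_lib, lint_clean, publish_ok, rollback_ready, run_integ, run_unit, tag_release} — 16 facts.

16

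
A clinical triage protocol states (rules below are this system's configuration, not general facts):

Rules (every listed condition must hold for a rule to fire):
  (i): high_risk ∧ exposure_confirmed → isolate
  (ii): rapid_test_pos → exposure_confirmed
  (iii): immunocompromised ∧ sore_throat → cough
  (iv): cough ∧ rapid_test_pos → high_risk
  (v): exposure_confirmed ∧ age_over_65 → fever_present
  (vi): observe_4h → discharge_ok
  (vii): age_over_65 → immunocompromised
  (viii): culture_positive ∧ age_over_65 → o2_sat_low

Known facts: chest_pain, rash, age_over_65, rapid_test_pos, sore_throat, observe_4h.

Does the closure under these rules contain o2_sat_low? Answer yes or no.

no

Round 1 — (ii), (vi), (vii), derive exposure_confirmed, discharge_ok, immunocompromised.
Round 2 — (iii), (v), derive cough, fever_present.
Round 3 — (iv), derive high_risk.
Round 4 — (i), derive isolate.
Fixed point reached. o2_sat_low is concluded only by (viii); (viii) needs culture_positive (never derived).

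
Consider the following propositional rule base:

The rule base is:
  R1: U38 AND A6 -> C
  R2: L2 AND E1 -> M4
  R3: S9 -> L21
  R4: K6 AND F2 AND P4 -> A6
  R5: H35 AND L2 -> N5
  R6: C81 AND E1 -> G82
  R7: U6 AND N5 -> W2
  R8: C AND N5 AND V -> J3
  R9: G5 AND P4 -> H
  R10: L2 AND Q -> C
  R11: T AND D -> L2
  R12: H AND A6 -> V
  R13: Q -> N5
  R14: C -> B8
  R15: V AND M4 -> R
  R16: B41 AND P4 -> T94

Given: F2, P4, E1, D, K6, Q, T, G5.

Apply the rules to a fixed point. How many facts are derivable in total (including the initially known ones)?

18

Round 1 fires R4, R9, R11, R13, giving A6, H, L2, N5.
Round 2 fires R2, R10, R12, giving M4, C, V.
Round 3 fires R8, R14, R15, giving J3, B8, R.
Closure: {A6, B8, C, D, E1, F2, G5, H, J3, K6, L2, M4, N5, P4, Q, R, T, V} — 18 facts.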